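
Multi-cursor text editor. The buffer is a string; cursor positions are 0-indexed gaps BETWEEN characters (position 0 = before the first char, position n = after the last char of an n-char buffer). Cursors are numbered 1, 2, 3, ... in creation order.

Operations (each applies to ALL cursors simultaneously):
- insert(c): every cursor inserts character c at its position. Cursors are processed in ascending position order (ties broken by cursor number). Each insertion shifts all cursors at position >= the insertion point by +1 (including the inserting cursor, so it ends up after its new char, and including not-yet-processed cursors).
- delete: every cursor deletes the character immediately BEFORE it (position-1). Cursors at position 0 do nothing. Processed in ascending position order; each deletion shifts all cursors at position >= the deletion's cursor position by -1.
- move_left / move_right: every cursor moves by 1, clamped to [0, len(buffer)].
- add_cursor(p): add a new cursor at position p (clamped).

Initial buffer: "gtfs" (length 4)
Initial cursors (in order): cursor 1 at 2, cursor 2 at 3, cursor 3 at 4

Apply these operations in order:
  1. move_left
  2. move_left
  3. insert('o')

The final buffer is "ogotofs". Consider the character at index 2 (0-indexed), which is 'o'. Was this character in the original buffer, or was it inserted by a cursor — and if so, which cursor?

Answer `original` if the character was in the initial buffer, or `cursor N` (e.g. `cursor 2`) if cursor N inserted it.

Answer: cursor 2

Derivation:
After op 1 (move_left): buffer="gtfs" (len 4), cursors c1@1 c2@2 c3@3, authorship ....
After op 2 (move_left): buffer="gtfs" (len 4), cursors c1@0 c2@1 c3@2, authorship ....
After op 3 (insert('o')): buffer="ogotofs" (len 7), cursors c1@1 c2@3 c3@5, authorship 1.2.3..
Authorship (.=original, N=cursor N): 1 . 2 . 3 . .
Index 2: author = 2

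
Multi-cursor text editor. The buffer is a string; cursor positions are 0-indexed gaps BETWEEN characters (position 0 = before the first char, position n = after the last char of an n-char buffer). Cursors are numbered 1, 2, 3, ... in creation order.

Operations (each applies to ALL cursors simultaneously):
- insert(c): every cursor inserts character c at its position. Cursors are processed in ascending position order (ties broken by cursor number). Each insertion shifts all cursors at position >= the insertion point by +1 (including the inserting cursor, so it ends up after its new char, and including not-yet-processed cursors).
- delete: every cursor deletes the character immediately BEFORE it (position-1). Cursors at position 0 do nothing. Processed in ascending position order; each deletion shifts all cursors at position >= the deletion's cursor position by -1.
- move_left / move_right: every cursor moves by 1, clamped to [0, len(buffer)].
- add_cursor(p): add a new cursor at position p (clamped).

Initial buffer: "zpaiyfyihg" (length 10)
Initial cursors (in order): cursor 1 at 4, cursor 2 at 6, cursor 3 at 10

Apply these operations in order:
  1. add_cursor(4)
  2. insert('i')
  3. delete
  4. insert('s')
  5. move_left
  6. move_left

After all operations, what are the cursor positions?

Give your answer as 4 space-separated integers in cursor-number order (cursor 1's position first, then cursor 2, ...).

After op 1 (add_cursor(4)): buffer="zpaiyfyihg" (len 10), cursors c1@4 c4@4 c2@6 c3@10, authorship ..........
After op 2 (insert('i')): buffer="zpaiiiyfiyihgi" (len 14), cursors c1@6 c4@6 c2@9 c3@14, authorship ....14..2....3
After op 3 (delete): buffer="zpaiyfyihg" (len 10), cursors c1@4 c4@4 c2@6 c3@10, authorship ..........
After op 4 (insert('s')): buffer="zpaissyfsyihgs" (len 14), cursors c1@6 c4@6 c2@9 c3@14, authorship ....14..2....3
After op 5 (move_left): buffer="zpaissyfsyihgs" (len 14), cursors c1@5 c4@5 c2@8 c3@13, authorship ....14..2....3
After op 6 (move_left): buffer="zpaissyfsyihgs" (len 14), cursors c1@4 c4@4 c2@7 c3@12, authorship ....14..2....3

Answer: 4 7 12 4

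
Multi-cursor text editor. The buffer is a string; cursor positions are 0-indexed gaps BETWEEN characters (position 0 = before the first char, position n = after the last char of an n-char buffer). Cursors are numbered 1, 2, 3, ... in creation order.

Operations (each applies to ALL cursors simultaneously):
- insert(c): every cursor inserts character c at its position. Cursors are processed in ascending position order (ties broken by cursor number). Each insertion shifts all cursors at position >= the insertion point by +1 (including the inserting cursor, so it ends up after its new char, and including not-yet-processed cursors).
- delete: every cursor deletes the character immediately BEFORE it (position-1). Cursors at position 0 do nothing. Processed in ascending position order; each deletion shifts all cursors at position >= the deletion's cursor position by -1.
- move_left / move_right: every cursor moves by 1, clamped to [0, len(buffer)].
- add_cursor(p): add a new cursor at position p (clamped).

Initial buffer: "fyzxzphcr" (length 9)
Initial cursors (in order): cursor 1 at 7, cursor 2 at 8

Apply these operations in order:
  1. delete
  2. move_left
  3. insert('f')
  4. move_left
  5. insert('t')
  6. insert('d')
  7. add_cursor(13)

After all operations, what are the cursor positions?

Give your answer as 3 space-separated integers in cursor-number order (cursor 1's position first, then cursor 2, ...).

After op 1 (delete): buffer="fyzxzpr" (len 7), cursors c1@6 c2@6, authorship .......
After op 2 (move_left): buffer="fyzxzpr" (len 7), cursors c1@5 c2@5, authorship .......
After op 3 (insert('f')): buffer="fyzxzffpr" (len 9), cursors c1@7 c2@7, authorship .....12..
After op 4 (move_left): buffer="fyzxzffpr" (len 9), cursors c1@6 c2@6, authorship .....12..
After op 5 (insert('t')): buffer="fyzxzfttfpr" (len 11), cursors c1@8 c2@8, authorship .....1122..
After op 6 (insert('d')): buffer="fyzxzfttddfpr" (len 13), cursors c1@10 c2@10, authorship .....112122..
After op 7 (add_cursor(13)): buffer="fyzxzfttddfpr" (len 13), cursors c1@10 c2@10 c3@13, authorship .....112122..

Answer: 10 10 13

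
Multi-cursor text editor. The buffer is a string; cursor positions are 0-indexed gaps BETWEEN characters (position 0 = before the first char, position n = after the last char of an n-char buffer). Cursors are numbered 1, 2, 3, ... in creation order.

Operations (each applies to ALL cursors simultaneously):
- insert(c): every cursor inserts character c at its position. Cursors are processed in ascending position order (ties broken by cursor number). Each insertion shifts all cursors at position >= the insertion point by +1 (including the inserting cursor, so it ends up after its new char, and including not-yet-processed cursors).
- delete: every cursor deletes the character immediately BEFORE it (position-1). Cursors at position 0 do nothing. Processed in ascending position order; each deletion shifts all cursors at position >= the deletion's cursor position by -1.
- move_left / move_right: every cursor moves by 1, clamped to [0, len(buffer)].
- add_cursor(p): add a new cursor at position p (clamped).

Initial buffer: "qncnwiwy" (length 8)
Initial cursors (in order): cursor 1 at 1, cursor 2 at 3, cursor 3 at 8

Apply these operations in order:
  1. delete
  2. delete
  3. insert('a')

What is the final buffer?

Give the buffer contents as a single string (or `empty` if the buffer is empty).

After op 1 (delete): buffer="nnwiw" (len 5), cursors c1@0 c2@1 c3@5, authorship .....
After op 2 (delete): buffer="nwi" (len 3), cursors c1@0 c2@0 c3@3, authorship ...
After op 3 (insert('a')): buffer="aanwia" (len 6), cursors c1@2 c2@2 c3@6, authorship 12...3

Answer: aanwia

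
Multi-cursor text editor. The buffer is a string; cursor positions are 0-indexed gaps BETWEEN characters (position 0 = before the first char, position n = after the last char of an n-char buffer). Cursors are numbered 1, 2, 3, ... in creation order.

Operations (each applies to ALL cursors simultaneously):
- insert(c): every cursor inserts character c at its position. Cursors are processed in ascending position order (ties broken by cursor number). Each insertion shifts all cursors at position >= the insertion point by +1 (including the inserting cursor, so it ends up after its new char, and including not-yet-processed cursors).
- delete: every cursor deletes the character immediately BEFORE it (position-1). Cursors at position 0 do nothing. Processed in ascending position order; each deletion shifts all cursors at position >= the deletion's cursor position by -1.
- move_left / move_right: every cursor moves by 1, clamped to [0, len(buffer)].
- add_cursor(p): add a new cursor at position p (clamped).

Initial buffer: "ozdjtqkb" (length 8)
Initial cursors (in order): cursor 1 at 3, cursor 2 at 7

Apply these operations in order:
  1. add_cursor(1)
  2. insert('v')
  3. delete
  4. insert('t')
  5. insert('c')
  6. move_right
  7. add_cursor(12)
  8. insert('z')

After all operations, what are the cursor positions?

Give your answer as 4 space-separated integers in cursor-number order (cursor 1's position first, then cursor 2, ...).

After op 1 (add_cursor(1)): buffer="ozdjtqkb" (len 8), cursors c3@1 c1@3 c2@7, authorship ........
After op 2 (insert('v')): buffer="ovzdvjtqkvb" (len 11), cursors c3@2 c1@5 c2@10, authorship .3..1....2.
After op 3 (delete): buffer="ozdjtqkb" (len 8), cursors c3@1 c1@3 c2@7, authorship ........
After op 4 (insert('t')): buffer="otzdtjtqktb" (len 11), cursors c3@2 c1@5 c2@10, authorship .3..1....2.
After op 5 (insert('c')): buffer="otczdtcjtqktcb" (len 14), cursors c3@3 c1@7 c2@13, authorship .33..11....22.
After op 6 (move_right): buffer="otczdtcjtqktcb" (len 14), cursors c3@4 c1@8 c2@14, authorship .33..11....22.
After op 7 (add_cursor(12)): buffer="otczdtcjtqktcb" (len 14), cursors c3@4 c1@8 c4@12 c2@14, authorship .33..11....22.
After op 8 (insert('z')): buffer="otczzdtcjztqktzcbz" (len 18), cursors c3@5 c1@10 c4@15 c2@18, authorship .33.3.11.1...242.2

Answer: 10 18 5 15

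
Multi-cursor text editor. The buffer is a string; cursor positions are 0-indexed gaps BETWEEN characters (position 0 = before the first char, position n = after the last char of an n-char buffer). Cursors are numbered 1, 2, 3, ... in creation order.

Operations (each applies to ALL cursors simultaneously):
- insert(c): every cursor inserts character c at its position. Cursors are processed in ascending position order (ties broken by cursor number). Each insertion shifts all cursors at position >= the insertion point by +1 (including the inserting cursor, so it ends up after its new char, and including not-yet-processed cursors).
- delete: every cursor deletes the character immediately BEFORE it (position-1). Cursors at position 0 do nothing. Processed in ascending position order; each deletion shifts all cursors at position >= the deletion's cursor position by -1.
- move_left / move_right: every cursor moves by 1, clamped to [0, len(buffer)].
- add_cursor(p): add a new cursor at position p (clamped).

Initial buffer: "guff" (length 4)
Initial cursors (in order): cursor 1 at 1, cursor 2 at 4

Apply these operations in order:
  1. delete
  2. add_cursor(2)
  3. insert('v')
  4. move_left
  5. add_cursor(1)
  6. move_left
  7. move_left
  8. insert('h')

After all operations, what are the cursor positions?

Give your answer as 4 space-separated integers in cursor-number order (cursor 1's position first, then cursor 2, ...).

Answer: 2 6 6 2

Derivation:
After op 1 (delete): buffer="uf" (len 2), cursors c1@0 c2@2, authorship ..
After op 2 (add_cursor(2)): buffer="uf" (len 2), cursors c1@0 c2@2 c3@2, authorship ..
After op 3 (insert('v')): buffer="vufvv" (len 5), cursors c1@1 c2@5 c3@5, authorship 1..23
After op 4 (move_left): buffer="vufvv" (len 5), cursors c1@0 c2@4 c3@4, authorship 1..23
After op 5 (add_cursor(1)): buffer="vufvv" (len 5), cursors c1@0 c4@1 c2@4 c3@4, authorship 1..23
After op 6 (move_left): buffer="vufvv" (len 5), cursors c1@0 c4@0 c2@3 c3@3, authorship 1..23
After op 7 (move_left): buffer="vufvv" (len 5), cursors c1@0 c4@0 c2@2 c3@2, authorship 1..23
After op 8 (insert('h')): buffer="hhvuhhfvv" (len 9), cursors c1@2 c4@2 c2@6 c3@6, authorship 141.23.23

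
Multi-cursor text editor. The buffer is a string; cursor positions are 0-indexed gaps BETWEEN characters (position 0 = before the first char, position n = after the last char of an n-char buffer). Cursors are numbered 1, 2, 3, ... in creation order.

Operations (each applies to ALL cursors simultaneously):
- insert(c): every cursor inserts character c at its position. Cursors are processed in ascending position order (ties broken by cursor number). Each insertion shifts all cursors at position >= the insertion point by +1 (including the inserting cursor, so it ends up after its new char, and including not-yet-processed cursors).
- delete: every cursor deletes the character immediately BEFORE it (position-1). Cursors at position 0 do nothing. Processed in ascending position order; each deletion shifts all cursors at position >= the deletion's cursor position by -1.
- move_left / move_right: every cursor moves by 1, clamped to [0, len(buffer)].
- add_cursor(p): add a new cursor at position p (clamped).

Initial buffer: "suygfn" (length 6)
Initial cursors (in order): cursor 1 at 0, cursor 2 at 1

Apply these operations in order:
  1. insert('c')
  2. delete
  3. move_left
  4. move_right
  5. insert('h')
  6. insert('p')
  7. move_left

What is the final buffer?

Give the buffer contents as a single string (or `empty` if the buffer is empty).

After op 1 (insert('c')): buffer="cscuygfn" (len 8), cursors c1@1 c2@3, authorship 1.2.....
After op 2 (delete): buffer="suygfn" (len 6), cursors c1@0 c2@1, authorship ......
After op 3 (move_left): buffer="suygfn" (len 6), cursors c1@0 c2@0, authorship ......
After op 4 (move_right): buffer="suygfn" (len 6), cursors c1@1 c2@1, authorship ......
After op 5 (insert('h')): buffer="shhuygfn" (len 8), cursors c1@3 c2@3, authorship .12.....
After op 6 (insert('p')): buffer="shhppuygfn" (len 10), cursors c1@5 c2@5, authorship .1212.....
After op 7 (move_left): buffer="shhppuygfn" (len 10), cursors c1@4 c2@4, authorship .1212.....

Answer: shhppuygfn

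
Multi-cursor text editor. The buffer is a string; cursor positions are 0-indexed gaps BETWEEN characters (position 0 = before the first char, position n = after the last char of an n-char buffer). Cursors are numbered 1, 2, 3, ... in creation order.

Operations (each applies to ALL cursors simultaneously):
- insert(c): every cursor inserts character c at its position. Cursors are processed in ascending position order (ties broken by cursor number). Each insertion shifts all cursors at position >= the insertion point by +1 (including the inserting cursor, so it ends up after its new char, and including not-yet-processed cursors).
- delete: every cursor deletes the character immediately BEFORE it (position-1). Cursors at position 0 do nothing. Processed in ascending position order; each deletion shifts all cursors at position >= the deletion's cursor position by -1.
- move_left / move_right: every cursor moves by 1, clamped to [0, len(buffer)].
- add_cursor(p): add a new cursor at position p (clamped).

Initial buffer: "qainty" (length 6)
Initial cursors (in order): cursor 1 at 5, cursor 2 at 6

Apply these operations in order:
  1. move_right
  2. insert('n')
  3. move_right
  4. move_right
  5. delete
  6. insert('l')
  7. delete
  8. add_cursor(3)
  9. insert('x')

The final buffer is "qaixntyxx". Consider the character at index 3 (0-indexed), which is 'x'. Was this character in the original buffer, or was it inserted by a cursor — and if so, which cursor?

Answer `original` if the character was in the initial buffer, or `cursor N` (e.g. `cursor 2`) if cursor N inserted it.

Answer: cursor 3

Derivation:
After op 1 (move_right): buffer="qainty" (len 6), cursors c1@6 c2@6, authorship ......
After op 2 (insert('n')): buffer="qaintynn" (len 8), cursors c1@8 c2@8, authorship ......12
After op 3 (move_right): buffer="qaintynn" (len 8), cursors c1@8 c2@8, authorship ......12
After op 4 (move_right): buffer="qaintynn" (len 8), cursors c1@8 c2@8, authorship ......12
After op 5 (delete): buffer="qainty" (len 6), cursors c1@6 c2@6, authorship ......
After op 6 (insert('l')): buffer="qaintyll" (len 8), cursors c1@8 c2@8, authorship ......12
After op 7 (delete): buffer="qainty" (len 6), cursors c1@6 c2@6, authorship ......
After op 8 (add_cursor(3)): buffer="qainty" (len 6), cursors c3@3 c1@6 c2@6, authorship ......
After op 9 (insert('x')): buffer="qaixntyxx" (len 9), cursors c3@4 c1@9 c2@9, authorship ...3...12
Authorship (.=original, N=cursor N): . . . 3 . . . 1 2
Index 3: author = 3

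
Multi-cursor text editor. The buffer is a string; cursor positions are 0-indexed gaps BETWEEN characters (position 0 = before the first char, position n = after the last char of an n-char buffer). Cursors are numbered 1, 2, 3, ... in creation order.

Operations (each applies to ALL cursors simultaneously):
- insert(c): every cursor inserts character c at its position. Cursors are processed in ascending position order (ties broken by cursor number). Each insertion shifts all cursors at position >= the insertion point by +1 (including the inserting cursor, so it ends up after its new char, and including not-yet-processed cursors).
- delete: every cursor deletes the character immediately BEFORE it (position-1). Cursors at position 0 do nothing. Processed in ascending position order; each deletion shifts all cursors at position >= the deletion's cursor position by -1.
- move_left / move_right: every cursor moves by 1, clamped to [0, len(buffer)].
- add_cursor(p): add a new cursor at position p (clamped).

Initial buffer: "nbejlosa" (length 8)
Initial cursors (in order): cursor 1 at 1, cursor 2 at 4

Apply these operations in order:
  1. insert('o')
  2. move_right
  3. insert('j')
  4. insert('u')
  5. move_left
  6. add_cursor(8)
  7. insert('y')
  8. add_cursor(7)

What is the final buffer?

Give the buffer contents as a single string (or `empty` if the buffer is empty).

Answer: nobjyuejoyljyuosa

Derivation:
After op 1 (insert('o')): buffer="nobejolosa" (len 10), cursors c1@2 c2@6, authorship .1...2....
After op 2 (move_right): buffer="nobejolosa" (len 10), cursors c1@3 c2@7, authorship .1...2....
After op 3 (insert('j')): buffer="nobjejoljosa" (len 12), cursors c1@4 c2@9, authorship .1.1..2.2...
After op 4 (insert('u')): buffer="nobjuejoljuosa" (len 14), cursors c1@5 c2@11, authorship .1.11..2.22...
After op 5 (move_left): buffer="nobjuejoljuosa" (len 14), cursors c1@4 c2@10, authorship .1.11..2.22...
After op 6 (add_cursor(8)): buffer="nobjuejoljuosa" (len 14), cursors c1@4 c3@8 c2@10, authorship .1.11..2.22...
After op 7 (insert('y')): buffer="nobjyuejoyljyuosa" (len 17), cursors c1@5 c3@10 c2@13, authorship .1.111..23.222...
After op 8 (add_cursor(7)): buffer="nobjyuejoyljyuosa" (len 17), cursors c1@5 c4@7 c3@10 c2@13, authorship .1.111..23.222...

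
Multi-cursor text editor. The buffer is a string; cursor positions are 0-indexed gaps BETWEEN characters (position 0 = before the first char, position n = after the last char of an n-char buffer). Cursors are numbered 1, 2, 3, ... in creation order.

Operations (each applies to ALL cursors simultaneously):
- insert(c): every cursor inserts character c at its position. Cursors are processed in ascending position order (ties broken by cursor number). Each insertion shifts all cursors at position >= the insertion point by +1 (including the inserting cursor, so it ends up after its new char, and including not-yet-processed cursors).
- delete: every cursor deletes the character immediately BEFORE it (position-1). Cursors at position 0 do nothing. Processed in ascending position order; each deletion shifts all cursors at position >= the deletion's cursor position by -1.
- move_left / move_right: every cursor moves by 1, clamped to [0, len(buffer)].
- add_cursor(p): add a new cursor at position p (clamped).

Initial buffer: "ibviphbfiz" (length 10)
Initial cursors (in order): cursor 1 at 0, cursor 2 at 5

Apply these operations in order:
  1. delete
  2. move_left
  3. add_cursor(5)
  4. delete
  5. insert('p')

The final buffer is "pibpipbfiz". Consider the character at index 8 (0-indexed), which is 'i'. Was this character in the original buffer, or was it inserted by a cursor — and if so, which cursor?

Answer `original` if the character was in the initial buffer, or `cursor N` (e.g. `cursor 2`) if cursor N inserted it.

Answer: original

Derivation:
After op 1 (delete): buffer="ibvihbfiz" (len 9), cursors c1@0 c2@4, authorship .........
After op 2 (move_left): buffer="ibvihbfiz" (len 9), cursors c1@0 c2@3, authorship .........
After op 3 (add_cursor(5)): buffer="ibvihbfiz" (len 9), cursors c1@0 c2@3 c3@5, authorship .........
After op 4 (delete): buffer="ibibfiz" (len 7), cursors c1@0 c2@2 c3@3, authorship .......
After op 5 (insert('p')): buffer="pibpipbfiz" (len 10), cursors c1@1 c2@4 c3@6, authorship 1..2.3....
Authorship (.=original, N=cursor N): 1 . . 2 . 3 . . . .
Index 8: author = original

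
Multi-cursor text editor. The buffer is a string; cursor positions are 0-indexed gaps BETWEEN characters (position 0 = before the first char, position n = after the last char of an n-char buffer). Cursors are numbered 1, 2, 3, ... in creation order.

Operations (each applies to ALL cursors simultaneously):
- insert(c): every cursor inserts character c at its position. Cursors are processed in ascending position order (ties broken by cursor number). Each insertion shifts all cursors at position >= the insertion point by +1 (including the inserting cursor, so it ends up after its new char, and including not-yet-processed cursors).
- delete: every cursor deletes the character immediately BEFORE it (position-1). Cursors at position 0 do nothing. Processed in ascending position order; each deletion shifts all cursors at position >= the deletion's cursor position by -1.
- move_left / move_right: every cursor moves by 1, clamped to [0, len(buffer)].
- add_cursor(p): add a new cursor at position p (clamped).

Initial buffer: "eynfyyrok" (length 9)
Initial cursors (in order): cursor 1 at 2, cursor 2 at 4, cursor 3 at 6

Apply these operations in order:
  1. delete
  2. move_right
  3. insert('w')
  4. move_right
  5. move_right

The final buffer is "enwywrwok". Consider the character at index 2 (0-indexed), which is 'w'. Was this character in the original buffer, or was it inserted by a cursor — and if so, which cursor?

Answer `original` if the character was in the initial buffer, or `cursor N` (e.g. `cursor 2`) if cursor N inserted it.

Answer: cursor 1

Derivation:
After op 1 (delete): buffer="enyrok" (len 6), cursors c1@1 c2@2 c3@3, authorship ......
After op 2 (move_right): buffer="enyrok" (len 6), cursors c1@2 c2@3 c3@4, authorship ......
After op 3 (insert('w')): buffer="enwywrwok" (len 9), cursors c1@3 c2@5 c3@7, authorship ..1.2.3..
After op 4 (move_right): buffer="enwywrwok" (len 9), cursors c1@4 c2@6 c3@8, authorship ..1.2.3..
After op 5 (move_right): buffer="enwywrwok" (len 9), cursors c1@5 c2@7 c3@9, authorship ..1.2.3..
Authorship (.=original, N=cursor N): . . 1 . 2 . 3 . .
Index 2: author = 1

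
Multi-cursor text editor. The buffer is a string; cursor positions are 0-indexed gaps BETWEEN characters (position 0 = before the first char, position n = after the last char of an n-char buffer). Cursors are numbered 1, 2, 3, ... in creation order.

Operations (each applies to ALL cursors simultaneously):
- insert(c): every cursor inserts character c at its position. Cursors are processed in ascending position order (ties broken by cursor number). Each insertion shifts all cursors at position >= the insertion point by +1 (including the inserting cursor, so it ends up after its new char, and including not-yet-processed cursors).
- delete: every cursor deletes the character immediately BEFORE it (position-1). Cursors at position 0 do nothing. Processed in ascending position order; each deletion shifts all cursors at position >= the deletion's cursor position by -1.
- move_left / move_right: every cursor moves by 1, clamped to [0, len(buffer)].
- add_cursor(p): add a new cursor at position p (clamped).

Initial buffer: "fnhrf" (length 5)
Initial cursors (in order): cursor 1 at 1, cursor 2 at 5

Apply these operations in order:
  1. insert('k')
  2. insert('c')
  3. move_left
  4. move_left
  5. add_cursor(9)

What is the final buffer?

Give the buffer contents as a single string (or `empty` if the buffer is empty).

After op 1 (insert('k')): buffer="fknhrfk" (len 7), cursors c1@2 c2@7, authorship .1....2
After op 2 (insert('c')): buffer="fkcnhrfkc" (len 9), cursors c1@3 c2@9, authorship .11....22
After op 3 (move_left): buffer="fkcnhrfkc" (len 9), cursors c1@2 c2@8, authorship .11....22
After op 4 (move_left): buffer="fkcnhrfkc" (len 9), cursors c1@1 c2@7, authorship .11....22
After op 5 (add_cursor(9)): buffer="fkcnhrfkc" (len 9), cursors c1@1 c2@7 c3@9, authorship .11....22

Answer: fkcnhrfkc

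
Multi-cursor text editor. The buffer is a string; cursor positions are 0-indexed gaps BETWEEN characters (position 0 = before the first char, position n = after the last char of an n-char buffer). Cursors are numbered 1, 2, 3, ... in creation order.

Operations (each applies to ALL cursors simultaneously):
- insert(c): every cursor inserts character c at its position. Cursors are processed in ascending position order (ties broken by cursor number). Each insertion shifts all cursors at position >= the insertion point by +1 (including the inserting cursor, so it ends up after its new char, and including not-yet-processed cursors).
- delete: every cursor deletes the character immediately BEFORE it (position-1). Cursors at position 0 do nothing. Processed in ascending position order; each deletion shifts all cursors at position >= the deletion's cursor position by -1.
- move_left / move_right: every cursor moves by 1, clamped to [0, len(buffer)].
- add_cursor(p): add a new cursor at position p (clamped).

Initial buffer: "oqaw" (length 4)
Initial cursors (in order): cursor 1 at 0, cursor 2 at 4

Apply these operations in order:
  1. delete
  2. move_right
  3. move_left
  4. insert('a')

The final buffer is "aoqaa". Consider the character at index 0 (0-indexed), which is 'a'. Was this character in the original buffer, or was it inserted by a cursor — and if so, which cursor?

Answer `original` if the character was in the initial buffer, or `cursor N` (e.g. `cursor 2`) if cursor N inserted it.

Answer: cursor 1

Derivation:
After op 1 (delete): buffer="oqa" (len 3), cursors c1@0 c2@3, authorship ...
After op 2 (move_right): buffer="oqa" (len 3), cursors c1@1 c2@3, authorship ...
After op 3 (move_left): buffer="oqa" (len 3), cursors c1@0 c2@2, authorship ...
After op 4 (insert('a')): buffer="aoqaa" (len 5), cursors c1@1 c2@4, authorship 1..2.
Authorship (.=original, N=cursor N): 1 . . 2 .
Index 0: author = 1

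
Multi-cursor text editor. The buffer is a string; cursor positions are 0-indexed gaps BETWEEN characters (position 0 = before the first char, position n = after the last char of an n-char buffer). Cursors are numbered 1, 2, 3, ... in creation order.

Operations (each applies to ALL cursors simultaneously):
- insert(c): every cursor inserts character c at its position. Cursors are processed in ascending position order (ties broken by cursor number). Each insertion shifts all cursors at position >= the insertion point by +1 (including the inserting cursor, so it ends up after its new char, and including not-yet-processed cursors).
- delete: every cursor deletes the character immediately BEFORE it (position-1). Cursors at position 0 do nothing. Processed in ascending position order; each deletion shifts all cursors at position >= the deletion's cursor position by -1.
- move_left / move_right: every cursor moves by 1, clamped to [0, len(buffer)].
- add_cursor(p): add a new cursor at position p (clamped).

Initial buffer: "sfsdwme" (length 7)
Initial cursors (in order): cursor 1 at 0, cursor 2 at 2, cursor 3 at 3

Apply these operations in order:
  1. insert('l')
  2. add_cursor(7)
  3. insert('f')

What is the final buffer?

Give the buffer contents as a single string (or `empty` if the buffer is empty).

After op 1 (insert('l')): buffer="lsflsldwme" (len 10), cursors c1@1 c2@4 c3@6, authorship 1..2.3....
After op 2 (add_cursor(7)): buffer="lsflsldwme" (len 10), cursors c1@1 c2@4 c3@6 c4@7, authorship 1..2.3....
After op 3 (insert('f')): buffer="lfsflfslfdfwme" (len 14), cursors c1@2 c2@6 c3@9 c4@11, authorship 11..22.33.4...

Answer: lfsflfslfdfwme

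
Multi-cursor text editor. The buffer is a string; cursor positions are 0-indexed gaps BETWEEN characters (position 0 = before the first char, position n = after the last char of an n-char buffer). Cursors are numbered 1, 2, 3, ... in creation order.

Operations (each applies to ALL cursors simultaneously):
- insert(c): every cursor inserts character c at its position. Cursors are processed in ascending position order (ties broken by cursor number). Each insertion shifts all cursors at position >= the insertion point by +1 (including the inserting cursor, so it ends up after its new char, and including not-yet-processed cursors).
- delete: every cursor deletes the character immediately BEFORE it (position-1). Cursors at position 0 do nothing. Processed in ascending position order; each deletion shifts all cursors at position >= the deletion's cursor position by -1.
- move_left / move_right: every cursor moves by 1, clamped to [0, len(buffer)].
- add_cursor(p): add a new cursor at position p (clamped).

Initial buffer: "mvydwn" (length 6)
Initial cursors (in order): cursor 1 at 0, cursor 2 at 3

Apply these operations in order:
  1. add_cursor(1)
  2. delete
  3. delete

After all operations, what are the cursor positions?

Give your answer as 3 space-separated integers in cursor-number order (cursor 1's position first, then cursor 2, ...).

After op 1 (add_cursor(1)): buffer="mvydwn" (len 6), cursors c1@0 c3@1 c2@3, authorship ......
After op 2 (delete): buffer="vdwn" (len 4), cursors c1@0 c3@0 c2@1, authorship ....
After op 3 (delete): buffer="dwn" (len 3), cursors c1@0 c2@0 c3@0, authorship ...

Answer: 0 0 0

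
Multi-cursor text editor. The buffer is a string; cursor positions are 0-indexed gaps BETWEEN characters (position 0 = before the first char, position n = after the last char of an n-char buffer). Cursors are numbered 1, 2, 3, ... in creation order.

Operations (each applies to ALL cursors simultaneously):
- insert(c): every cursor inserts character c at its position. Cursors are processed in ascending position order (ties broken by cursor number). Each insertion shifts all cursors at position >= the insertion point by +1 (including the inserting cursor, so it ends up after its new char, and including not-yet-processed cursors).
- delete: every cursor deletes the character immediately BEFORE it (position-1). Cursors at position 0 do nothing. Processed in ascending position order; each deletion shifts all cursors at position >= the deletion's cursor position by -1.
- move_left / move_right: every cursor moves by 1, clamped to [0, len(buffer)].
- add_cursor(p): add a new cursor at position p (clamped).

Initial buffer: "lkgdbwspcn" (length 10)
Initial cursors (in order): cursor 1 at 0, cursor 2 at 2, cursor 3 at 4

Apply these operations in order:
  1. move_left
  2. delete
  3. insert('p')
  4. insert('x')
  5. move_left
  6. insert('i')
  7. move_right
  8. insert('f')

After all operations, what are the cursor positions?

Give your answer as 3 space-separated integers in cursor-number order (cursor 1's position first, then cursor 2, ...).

Answer: 8 8 13

Derivation:
After op 1 (move_left): buffer="lkgdbwspcn" (len 10), cursors c1@0 c2@1 c3@3, authorship ..........
After op 2 (delete): buffer="kdbwspcn" (len 8), cursors c1@0 c2@0 c3@1, authorship ........
After op 3 (insert('p')): buffer="ppkpdbwspcn" (len 11), cursors c1@2 c2@2 c3@4, authorship 12.3.......
After op 4 (insert('x')): buffer="ppxxkpxdbwspcn" (len 14), cursors c1@4 c2@4 c3@7, authorship 1212.33.......
After op 5 (move_left): buffer="ppxxkpxdbwspcn" (len 14), cursors c1@3 c2@3 c3@6, authorship 1212.33.......
After op 6 (insert('i')): buffer="ppxiixkpixdbwspcn" (len 17), cursors c1@5 c2@5 c3@9, authorship 121122.333.......
After op 7 (move_right): buffer="ppxiixkpixdbwspcn" (len 17), cursors c1@6 c2@6 c3@10, authorship 121122.333.......
After op 8 (insert('f')): buffer="ppxiixffkpixfdbwspcn" (len 20), cursors c1@8 c2@8 c3@13, authorship 12112212.3333.......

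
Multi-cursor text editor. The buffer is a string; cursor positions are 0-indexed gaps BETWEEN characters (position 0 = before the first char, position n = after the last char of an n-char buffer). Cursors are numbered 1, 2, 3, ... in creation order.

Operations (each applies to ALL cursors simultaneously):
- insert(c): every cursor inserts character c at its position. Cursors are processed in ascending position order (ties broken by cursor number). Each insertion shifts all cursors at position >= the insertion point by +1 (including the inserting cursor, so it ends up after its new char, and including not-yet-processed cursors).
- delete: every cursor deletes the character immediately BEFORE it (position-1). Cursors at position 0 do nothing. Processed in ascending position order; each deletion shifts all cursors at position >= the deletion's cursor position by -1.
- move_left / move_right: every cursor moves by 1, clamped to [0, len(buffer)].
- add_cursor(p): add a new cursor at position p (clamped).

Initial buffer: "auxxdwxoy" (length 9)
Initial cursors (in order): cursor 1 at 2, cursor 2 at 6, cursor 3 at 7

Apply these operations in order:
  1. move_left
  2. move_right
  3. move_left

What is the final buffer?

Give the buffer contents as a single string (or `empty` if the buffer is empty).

Answer: auxxdwxoy

Derivation:
After op 1 (move_left): buffer="auxxdwxoy" (len 9), cursors c1@1 c2@5 c3@6, authorship .........
After op 2 (move_right): buffer="auxxdwxoy" (len 9), cursors c1@2 c2@6 c3@7, authorship .........
After op 3 (move_left): buffer="auxxdwxoy" (len 9), cursors c1@1 c2@5 c3@6, authorship .........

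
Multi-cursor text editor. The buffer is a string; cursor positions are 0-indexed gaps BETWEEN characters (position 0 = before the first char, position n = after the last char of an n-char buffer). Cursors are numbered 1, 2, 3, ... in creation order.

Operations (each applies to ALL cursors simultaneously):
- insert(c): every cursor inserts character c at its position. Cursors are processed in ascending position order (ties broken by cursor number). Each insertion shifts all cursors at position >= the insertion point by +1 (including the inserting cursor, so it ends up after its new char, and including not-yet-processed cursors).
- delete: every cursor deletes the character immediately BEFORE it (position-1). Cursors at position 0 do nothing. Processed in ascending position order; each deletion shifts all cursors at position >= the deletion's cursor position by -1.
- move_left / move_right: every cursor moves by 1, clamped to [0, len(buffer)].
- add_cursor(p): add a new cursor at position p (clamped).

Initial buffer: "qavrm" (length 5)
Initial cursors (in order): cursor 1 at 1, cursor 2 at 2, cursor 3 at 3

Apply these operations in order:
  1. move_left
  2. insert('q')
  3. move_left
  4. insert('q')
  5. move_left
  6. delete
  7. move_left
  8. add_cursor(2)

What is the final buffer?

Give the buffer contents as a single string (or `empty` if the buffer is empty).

Answer: qqqqqqvrm

Derivation:
After op 1 (move_left): buffer="qavrm" (len 5), cursors c1@0 c2@1 c3@2, authorship .....
After op 2 (insert('q')): buffer="qqqaqvrm" (len 8), cursors c1@1 c2@3 c3@5, authorship 1.2.3...
After op 3 (move_left): buffer="qqqaqvrm" (len 8), cursors c1@0 c2@2 c3@4, authorship 1.2.3...
After op 4 (insert('q')): buffer="qqqqqaqqvrm" (len 11), cursors c1@1 c2@4 c3@7, authorship 11.22.33...
After op 5 (move_left): buffer="qqqqqaqqvrm" (len 11), cursors c1@0 c2@3 c3@6, authorship 11.22.33...
After op 6 (delete): buffer="qqqqqqvrm" (len 9), cursors c1@0 c2@2 c3@4, authorship 112233...
After op 7 (move_left): buffer="qqqqqqvrm" (len 9), cursors c1@0 c2@1 c3@3, authorship 112233...
After op 8 (add_cursor(2)): buffer="qqqqqqvrm" (len 9), cursors c1@0 c2@1 c4@2 c3@3, authorship 112233...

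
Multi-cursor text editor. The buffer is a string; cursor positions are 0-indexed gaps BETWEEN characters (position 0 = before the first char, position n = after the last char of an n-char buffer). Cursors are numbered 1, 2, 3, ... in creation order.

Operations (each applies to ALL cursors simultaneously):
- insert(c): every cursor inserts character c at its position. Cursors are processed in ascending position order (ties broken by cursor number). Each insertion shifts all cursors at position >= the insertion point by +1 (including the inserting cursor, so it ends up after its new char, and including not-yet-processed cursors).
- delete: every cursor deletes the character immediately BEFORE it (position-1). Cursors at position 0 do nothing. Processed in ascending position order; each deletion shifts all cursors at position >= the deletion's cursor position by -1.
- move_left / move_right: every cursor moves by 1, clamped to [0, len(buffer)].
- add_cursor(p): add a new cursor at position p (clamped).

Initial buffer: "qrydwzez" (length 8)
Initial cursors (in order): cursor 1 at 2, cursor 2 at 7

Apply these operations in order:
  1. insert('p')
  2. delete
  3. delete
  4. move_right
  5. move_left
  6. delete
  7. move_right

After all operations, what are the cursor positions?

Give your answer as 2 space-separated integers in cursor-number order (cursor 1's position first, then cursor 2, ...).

Answer: 1 4

Derivation:
After op 1 (insert('p')): buffer="qrpydwzepz" (len 10), cursors c1@3 c2@9, authorship ..1.....2.
After op 2 (delete): buffer="qrydwzez" (len 8), cursors c1@2 c2@7, authorship ........
After op 3 (delete): buffer="qydwzz" (len 6), cursors c1@1 c2@5, authorship ......
After op 4 (move_right): buffer="qydwzz" (len 6), cursors c1@2 c2@6, authorship ......
After op 5 (move_left): buffer="qydwzz" (len 6), cursors c1@1 c2@5, authorship ......
After op 6 (delete): buffer="ydwz" (len 4), cursors c1@0 c2@3, authorship ....
After op 7 (move_right): buffer="ydwz" (len 4), cursors c1@1 c2@4, authorship ....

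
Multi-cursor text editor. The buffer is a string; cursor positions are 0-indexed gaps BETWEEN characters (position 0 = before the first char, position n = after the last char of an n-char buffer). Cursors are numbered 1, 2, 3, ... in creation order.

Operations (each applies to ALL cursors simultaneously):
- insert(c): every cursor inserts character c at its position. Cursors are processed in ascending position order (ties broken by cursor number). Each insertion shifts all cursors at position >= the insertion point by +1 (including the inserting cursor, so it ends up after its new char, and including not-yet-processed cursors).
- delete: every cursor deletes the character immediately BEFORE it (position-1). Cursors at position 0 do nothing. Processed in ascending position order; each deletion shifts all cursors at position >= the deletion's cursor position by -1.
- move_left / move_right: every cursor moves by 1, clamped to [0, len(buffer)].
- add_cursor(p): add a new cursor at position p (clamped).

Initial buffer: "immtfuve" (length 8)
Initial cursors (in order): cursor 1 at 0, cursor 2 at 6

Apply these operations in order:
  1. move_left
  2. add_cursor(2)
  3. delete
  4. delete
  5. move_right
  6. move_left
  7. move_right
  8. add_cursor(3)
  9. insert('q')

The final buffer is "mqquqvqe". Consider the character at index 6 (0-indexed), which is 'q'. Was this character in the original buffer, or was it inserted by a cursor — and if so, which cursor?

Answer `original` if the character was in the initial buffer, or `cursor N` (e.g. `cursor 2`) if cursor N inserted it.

Answer: cursor 4

Derivation:
After op 1 (move_left): buffer="immtfuve" (len 8), cursors c1@0 c2@5, authorship ........
After op 2 (add_cursor(2)): buffer="immtfuve" (len 8), cursors c1@0 c3@2 c2@5, authorship ........
After op 3 (delete): buffer="imtuve" (len 6), cursors c1@0 c3@1 c2@3, authorship ......
After op 4 (delete): buffer="muve" (len 4), cursors c1@0 c3@0 c2@1, authorship ....
After op 5 (move_right): buffer="muve" (len 4), cursors c1@1 c3@1 c2@2, authorship ....
After op 6 (move_left): buffer="muve" (len 4), cursors c1@0 c3@0 c2@1, authorship ....
After op 7 (move_right): buffer="muve" (len 4), cursors c1@1 c3@1 c2@2, authorship ....
After op 8 (add_cursor(3)): buffer="muve" (len 4), cursors c1@1 c3@1 c2@2 c4@3, authorship ....
After op 9 (insert('q')): buffer="mqquqvqe" (len 8), cursors c1@3 c3@3 c2@5 c4@7, authorship .13.2.4.
Authorship (.=original, N=cursor N): . 1 3 . 2 . 4 .
Index 6: author = 4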